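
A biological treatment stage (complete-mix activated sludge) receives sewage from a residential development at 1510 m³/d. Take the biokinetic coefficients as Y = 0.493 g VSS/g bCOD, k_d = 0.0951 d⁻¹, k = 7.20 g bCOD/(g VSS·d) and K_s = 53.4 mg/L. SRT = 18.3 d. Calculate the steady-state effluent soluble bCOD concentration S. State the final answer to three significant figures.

S ≈ 2.35 mg/L

From the Monod/SRT balance for a CMAS, S = K_s·(1+k_d θ_c)/[θ_c·(Y k − k_d) − 1] = 53.4 × (1 + 0.0951 × 18.3) / [18.3 × (0.493 × 7.20 − 0.0951) − 1] = 146.3 / 62.22 = 2.352 mg/L.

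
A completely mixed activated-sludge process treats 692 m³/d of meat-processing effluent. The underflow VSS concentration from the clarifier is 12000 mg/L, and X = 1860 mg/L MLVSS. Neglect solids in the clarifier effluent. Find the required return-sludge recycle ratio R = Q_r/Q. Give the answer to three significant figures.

R = Q_r/Q = X/(X_r − X) = 1860 / (12000 − 1860) = 0.1834.

R ≈ 0.183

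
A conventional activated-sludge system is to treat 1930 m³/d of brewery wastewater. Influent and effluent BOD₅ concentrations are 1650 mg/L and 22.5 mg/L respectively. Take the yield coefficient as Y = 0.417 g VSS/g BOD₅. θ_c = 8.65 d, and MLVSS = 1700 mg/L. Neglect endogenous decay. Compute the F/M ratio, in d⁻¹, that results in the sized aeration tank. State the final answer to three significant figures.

F/M ≈ 0.281 d⁻¹

V·X = Y·Q·ΔS·θ_c gives V = 0.417 × 1930 × (1650 − 22.5) × 8.65 / 1700 = 6665 m³.
F/M = applied load / biomass = Q·S₀/(V·X) = 1930 × 1650 / (6665 × 1700) = 0.2811 d⁻¹.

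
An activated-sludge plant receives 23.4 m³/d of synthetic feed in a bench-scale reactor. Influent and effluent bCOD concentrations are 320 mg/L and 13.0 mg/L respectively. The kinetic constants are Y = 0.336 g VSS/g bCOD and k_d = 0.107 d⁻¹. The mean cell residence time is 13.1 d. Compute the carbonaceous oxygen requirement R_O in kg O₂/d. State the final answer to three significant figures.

R_O ≈ 5.76 kg O₂/d

The observed yield is Y_obs = Y/(1 + k_d·θ_c) = 0.336 / (1 + 0.107 × 13.1) = 0.336 / 2.402 = 0.1399 g VSS per g bCOD removed.
ΔS = 320 − 13.0 = 307.0 mg/L, so the substrate removal rate is 23.4 × 307.0/1000 = 7.184 kg bCOD/d.
Net sludge production P_X = 0.1399 × 7.184 = 1.005 kg VSS/d.
R_O = Q·ΔS − 1.42 P_X = 7.184 − 1.427 = 5.757 kg O₂/d.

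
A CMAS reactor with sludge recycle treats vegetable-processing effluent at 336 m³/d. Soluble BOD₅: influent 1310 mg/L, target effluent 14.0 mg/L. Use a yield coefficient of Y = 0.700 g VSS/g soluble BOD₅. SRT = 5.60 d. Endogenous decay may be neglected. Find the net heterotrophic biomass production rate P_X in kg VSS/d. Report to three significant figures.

With endogenous decay neglected, the observed yield equals the true yield: Y_obs = Y = 0.700 g VSS/g soluble BOD₅.
Substrate removed = Q·(S₀ − S) = 336 m³/d × (1310 − 14.0) g/m³ = 4.35×10^5 g/d = 435.5 kg/d.
Net biomass production P_X = Y_obs × Q·(S₀ − S) = 0.7000 × 435.5 = 304.8 kg VSS/d.

P_X ≈ 305 kg VSS/d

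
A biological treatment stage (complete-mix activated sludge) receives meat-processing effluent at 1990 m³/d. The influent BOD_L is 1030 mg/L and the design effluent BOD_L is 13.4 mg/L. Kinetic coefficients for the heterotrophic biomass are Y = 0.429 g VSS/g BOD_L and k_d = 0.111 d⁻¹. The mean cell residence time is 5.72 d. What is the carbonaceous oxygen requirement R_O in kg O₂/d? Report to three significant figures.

R_O ≈ 1270 kg O₂/d

Observed yield with endogenous decay: Y_obs = Y / (1 + k_d·θ_c) = 0.429 / (1 + 0.111 × 5.72) = 0.429 / 1.635 = 0.2624 g VSS/g BOD_L.
Mass of BOD_L removed per day: Q(S₀ − S) = 1990 × 1017 g/m³ = 2023 kg/d.
P_X = Y_obs·Q·(S₀ − S) = 0.2624 × 2023 = 530.8 kg VSS/d.
R_O = Q·(S₀ − S) − 1.42·P_X = 2023 − 1.42 × 530.8 = 1269 kg O₂/d.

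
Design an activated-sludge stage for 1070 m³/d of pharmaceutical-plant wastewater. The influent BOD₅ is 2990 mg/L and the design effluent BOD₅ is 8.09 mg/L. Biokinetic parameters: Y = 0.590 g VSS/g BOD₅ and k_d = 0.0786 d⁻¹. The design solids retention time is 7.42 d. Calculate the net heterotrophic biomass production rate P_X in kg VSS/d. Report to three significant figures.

P_X ≈ 1190 kg VSS/d

Y_obs = Y / (1 + k_d θ_c) = 0.590 / (1 + 0.0786 × 7.42) = 0.590 / 1.583 = 0.3727.
ΔS = 2990 − 8.09 = 2982 mg/L, so the substrate removal rate is 1070 × 2982/1000 = 3191 kg BOD₅/d.
Net biomass production P_X = Y_obs × Q·(S₀ − S) = 0.3727 × 3191 = 1189 kg VSS/d.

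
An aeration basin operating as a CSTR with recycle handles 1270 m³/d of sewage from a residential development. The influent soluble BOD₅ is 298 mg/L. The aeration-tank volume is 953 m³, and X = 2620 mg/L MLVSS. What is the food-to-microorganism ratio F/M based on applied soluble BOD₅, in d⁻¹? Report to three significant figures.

Food-to-microorganism ratio F/M = Q S₀ / (V X) = 1270 × 298 / (953.0 × 2620) = 0.1516 d⁻¹.

F/M ≈ 0.152 d⁻¹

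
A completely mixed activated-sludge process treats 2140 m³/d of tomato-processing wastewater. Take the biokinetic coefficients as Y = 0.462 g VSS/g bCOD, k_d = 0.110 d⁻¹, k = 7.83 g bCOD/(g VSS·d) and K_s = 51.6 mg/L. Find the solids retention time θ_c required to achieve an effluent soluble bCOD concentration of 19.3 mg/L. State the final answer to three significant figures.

θ_c ≈ 1.14 d

Specific growth rate at S = 19.3 mg/L: μ = YkS/(K_s+S) = 0.462·7.83·19.3/(51.6+19.3) = 0.9847 d⁻¹.
1/θ_c = 0.9847 − 0.110 = 0.8747 d⁻¹, so θ_c = 1.143 d.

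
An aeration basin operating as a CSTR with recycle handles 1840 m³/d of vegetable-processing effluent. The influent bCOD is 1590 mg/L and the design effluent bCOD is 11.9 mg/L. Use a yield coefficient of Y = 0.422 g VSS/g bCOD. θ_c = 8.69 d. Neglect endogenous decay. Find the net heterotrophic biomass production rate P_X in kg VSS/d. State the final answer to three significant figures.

No decay correction is needed, so Y_obs = Y = 0.422.
Mass of bCOD removed per day: Q(S₀ − S) = 1840 × 1578 g/m³ = 2904 kg/d.
Net biomass production P_X = Y_obs × Q·(S₀ − S) = 0.4220 × 2904 = 1225 kg VSS/d.

P_X ≈ 1230 kg VSS/d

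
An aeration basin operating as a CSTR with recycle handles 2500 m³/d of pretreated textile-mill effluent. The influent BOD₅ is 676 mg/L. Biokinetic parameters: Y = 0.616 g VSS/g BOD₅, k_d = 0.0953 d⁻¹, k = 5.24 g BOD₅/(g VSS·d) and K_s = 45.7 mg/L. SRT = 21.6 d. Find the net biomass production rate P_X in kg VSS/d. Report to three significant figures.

P_X ≈ 339 kg VSS/d

From the Monod/SRT balance for a CMAS, S = K_s·(1+k_d θ_c)/[θ_c·(Y k − k_d) − 1] = 45.7 × (1 + 0.0953 × 21.6) / [21.6 × (0.616 × 5.24 − 0.0953) − 1] = 139.8 / 66.66 = 2.097 mg/L.
The observed yield is Y_obs = Y/(1 + k_d·θ_c) = 0.616 / (1 + 0.0953 × 21.6) = 0.616 / 3.058 = 0.2014 g VSS per g BOD₅ removed.
Q·(S₀ − S) = 2500 × (676 − 2.10) × 10⁻³ = 1685 kg/d removed.
So the net sludge growth is P_X = 0.2014 × 1685 = 339.3 kg VSS/d.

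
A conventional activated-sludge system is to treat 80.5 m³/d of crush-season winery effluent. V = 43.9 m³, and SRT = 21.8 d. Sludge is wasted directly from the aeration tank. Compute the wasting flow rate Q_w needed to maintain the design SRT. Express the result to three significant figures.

For wasting at MLVSS concentration, Q_w = V/θ_c = 43.90/21.8 = 2.014 m³/d.

Q_w ≈ 2.01 m³/d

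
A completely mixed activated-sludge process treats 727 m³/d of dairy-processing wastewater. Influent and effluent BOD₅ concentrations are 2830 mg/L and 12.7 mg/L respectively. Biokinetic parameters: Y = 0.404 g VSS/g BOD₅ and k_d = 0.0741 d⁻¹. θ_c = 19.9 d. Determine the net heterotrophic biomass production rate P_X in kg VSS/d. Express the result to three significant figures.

P_X ≈ 334 kg VSS/d

Y_obs = Y / (1 + k_d θ_c) = 0.404 / (1 + 0.0741 × 19.9) = 0.404 / 2.475 = 0.1633.
Q·(S₀ − S) = 727 × (2830 − 12.7) × 10⁻³ = 2048 kg/d removed.
P_X = Y_obs · Q(S₀ − S) = 0.1633 × 2048 = 334.4 kg VSS/d.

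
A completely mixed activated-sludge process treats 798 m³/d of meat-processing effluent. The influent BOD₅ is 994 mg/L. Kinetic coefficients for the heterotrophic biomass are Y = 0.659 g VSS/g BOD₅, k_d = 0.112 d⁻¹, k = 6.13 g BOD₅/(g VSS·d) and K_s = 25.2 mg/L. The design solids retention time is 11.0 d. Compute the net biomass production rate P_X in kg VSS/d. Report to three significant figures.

Effluent substrate depends only on kinetics and SRT: S = K_s(1 + k_d θ_c) / [θ_c(Yk − k_d) − 1] = 25.2 × (1 + 0.112 × 11.0) / [11.0 × (0.659 × 6.13 − 0.112) − 1] = 56.25 / 42.20 = 1.333 mg/L.
Y_obs = Y / (1 + k_d θ_c) = 0.659 / (1 + 0.112 × 11.0) = 0.659 / 2.232 = 0.2953.
Mass of BOD₅ removed per day: Q(S₀ − S) = 798 × 992.7 g/m³ = 792.2 kg/d.
Net biomass production P_X = Y_obs × Q·(S₀ − S) = 0.2953 × 792.2 = 233.9 kg VSS/d.

P_X ≈ 234 kg VSS/d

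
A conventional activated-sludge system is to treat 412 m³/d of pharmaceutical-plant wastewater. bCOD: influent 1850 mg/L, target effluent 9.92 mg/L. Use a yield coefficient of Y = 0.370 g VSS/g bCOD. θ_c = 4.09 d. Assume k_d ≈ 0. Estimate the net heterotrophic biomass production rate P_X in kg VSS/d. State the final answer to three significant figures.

With endogenous decay neglected, the observed yield equals the true yield: Y_obs = Y = 0.370 g VSS/g bCOD.
Substrate removed = Q·(S₀ − S) = 412 m³/d × (1850 − 9.92) g/m³ = 7.58×10^5 g/d = 758.1 kg/d.
P_X = Y_obs · Q(S₀ − S) = 0.3700 × 758.1 = 280.5 kg VSS/d.

P_X ≈ 281 kg VSS/d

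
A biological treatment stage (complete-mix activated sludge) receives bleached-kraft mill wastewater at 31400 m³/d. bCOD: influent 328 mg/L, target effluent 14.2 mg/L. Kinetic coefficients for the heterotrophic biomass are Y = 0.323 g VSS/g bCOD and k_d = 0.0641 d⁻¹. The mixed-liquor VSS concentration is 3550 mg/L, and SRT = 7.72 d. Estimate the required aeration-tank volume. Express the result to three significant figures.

Steady-state biomass mass balance: V·X·(1 + k_d·θ_c) = Y·Q·(S₀ − S)·θ_c, so V = 0.323 × 31400 × (328 − 14.2) × 7.72 / [3550 × (1 + 0.0641 × 7.72)] = 2.46×10^7 / 5307 = 4630 m³.

V ≈ 4630 m³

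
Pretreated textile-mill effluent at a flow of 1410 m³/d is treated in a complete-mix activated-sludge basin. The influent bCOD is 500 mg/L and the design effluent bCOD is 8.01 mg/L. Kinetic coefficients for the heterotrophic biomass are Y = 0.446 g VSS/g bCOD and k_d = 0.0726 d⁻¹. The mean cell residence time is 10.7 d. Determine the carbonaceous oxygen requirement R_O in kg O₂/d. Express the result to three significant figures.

R_O ≈ 446 kg O₂/d

The observed yield is Y_obs = Y/(1 + k_d·θ_c) = 0.446 / (1 + 0.0726 × 10.7) = 0.446 / 1.777 = 0.2510 g VSS per g bCOD removed.
Mass of bCOD removed per day: Q(S₀ − S) = 1410 × 492.0 g/m³ = 693.7 kg/d.
P_X = Y_obs·Q·(S₀ − S) = 0.2510 × 693.7 = 174.1 kg VSS/d.
Carbonaceous O₂ demand = substrate oxidised − cell-mass equivalent = 693.7 − 1.42 × 174.1 = 446.4 kg O₂/d.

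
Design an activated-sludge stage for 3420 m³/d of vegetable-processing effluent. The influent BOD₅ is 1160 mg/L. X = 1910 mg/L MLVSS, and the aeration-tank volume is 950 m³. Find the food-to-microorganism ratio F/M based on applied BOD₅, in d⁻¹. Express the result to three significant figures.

F/M = Q·S₀ / (V·X) = 3420 × 1160 / (950.0 × 1910) = 2.186 g BOD₅·(g VSS·d)⁻¹.

F/M ≈ 2.19 d⁻¹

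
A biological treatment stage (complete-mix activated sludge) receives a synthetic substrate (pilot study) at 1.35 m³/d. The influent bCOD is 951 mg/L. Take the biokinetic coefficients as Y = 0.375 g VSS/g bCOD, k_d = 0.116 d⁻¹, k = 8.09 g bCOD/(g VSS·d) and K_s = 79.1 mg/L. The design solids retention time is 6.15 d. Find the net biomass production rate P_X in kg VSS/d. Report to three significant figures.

P_X ≈ 0.279 kg VSS/d

For a completely mixed reactor with recycle the Lawrence–McCarty relation gives S = K_s·(1 + k_d·θ_c) / [θ_c·(Y·k − k_d) − 1] = 79.1 × (1 + 0.116 × 6.15) / [6.15 × (0.375 × 8.09 − 0.116) − 1] = 135.5 / 16.94 = 7.999 mg/L.
Observed yield with endogenous decay: Y_obs = Y / (1 + k_d·θ_c) = 0.375 / (1 + 0.116 × 6.15) = 0.375 / 1.713 = 0.2189 g VSS/g bCOD.
Mass of bCOD removed per day: Q(S₀ − S) = 1.35 × 943.0 g/m³ = 1.273 kg/d.
Biomass produced: P_X = Y_obs·Q·ΔS = 0.2189 × 1.273 ≈ 0.2786 kg VSS/d.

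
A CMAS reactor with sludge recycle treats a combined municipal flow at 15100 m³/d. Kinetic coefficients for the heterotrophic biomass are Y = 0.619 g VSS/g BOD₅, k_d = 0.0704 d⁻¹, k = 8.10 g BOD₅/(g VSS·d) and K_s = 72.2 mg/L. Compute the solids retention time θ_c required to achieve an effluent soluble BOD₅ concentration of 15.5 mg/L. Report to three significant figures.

From 1/θ_c = Y·k·S/(K_s + S) − k_d: Y·k·S/(K_s+S) = 0.619 × 8.10 × 15.5 / (72.2 + 15.5) = 0.8862 d⁻¹.
Then 1/θ_c = μ − k_d = 0.8862 − 0.0704 = 0.8158 d⁻¹, giving θ_c = 1.226 d.

θ_c ≈ 1.23 d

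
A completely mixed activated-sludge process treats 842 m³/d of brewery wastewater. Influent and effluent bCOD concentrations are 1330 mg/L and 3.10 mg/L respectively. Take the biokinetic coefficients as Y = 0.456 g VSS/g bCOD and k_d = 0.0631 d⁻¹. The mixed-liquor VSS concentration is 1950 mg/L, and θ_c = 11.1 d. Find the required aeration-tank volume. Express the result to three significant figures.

From the SRT design equation V = Y Q (S₀−S) θ_c / [X (1 + k_d θ_c)] = 0.456 × 842 × (1330 − 3.10) × 11.1 / [1950 × (1 + 0.0631 × 11.1)] = 5.66×10^6 / 3316 = 1705 m³.

V ≈ 1710 m³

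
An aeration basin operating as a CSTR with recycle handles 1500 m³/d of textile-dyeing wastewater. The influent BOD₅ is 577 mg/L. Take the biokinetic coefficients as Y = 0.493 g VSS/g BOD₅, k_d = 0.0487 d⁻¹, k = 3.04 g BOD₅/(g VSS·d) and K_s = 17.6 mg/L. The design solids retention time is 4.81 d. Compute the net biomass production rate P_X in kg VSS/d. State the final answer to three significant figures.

Effluent substrate depends only on kinetics and SRT: S = K_s(1 + k_d θ_c) / [θ_c(Yk − k_d) − 1] = 17.6 × (1 + 0.0487 × 4.81) / [4.81 × (0.493 × 3.04 − 0.0487) − 1] = 21.72 / 5.975 = 3.636 mg/L.
Correct the yield for decay: Y_obs = Y/(1 + k_d θ_c) = 0.493 / (1 + 0.0487 × 4.81) = 0.493 / 1.234 = 0.3994.
Q·(S₀ − S) = 1500 × (577 − 3.64) × 10⁻³ = 860.0 kg/d removed.
So the net sludge growth is P_X = 0.3994 × 860.0 = 343.5 kg VSS/d.

P_X ≈ 344 kg VSS/d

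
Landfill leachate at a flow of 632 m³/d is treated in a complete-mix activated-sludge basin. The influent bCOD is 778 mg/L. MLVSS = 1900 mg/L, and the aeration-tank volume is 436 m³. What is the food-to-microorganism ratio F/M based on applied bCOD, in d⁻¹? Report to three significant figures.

F/M = applied load / biomass = Q·S₀/(V·X) = 632 × 778 / (436.0 × 1900) = 0.5935 d⁻¹.

F/M ≈ 0.594 d⁻¹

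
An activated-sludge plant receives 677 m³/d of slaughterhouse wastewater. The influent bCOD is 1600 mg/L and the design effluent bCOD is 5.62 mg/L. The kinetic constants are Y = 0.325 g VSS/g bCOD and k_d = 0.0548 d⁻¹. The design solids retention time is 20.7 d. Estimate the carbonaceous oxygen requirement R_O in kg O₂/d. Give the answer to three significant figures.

Observed yield with endogenous decay: Y_obs = Y / (1 + k_d·θ_c) = 0.325 / (1 + 0.0548 × 20.7) = 0.325 / 2.134 = 0.1523 g VSS/g bCOD.
Q·(S₀ − S) = 677 × (1600 − 5.62) × 10⁻³ = 1079 kg/d removed.
Net sludge production P_X = 0.1523 × 1079 = 164.4 kg VSS/d.
R_O = Q·ΔS − 1.42 P_X = 1079 − 233.4 = 846.0 kg O₂/d.

R_O ≈ 846 kg O₂/d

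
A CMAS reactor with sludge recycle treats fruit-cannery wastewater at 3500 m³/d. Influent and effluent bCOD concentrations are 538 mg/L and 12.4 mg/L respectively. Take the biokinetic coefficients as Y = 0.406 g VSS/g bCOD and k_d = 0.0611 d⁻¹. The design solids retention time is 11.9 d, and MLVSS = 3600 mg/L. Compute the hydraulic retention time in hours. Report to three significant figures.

Steady-state biomass mass balance: V·X·(1 + k_d·θ_c) = Y·Q·(S₀ − S)·θ_c, so V = 0.406 × 3500 × (538 − 12.4) × 11.9 / [3600 × (1 + 0.0611 × 11.9)] = 8.89×10^6 / 6218 = 1429 m³.
Hydraulic retention time τ = V/Q = 1429 / 3500 = 0.4084 d = 9.802 h.

τ ≈ 9.80 h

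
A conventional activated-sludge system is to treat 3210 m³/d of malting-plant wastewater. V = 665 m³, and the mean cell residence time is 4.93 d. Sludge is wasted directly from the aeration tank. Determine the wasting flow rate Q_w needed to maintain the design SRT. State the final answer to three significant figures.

Wasting from the aeration tank: Q_w = V / θ_c = 665.0 / 4.93 = 134.9 m³/d.

Q_w ≈ 135 m³/d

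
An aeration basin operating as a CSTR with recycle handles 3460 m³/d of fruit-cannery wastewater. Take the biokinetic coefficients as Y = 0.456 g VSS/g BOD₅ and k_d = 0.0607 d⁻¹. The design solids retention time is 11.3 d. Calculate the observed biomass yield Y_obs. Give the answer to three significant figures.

Y_obs ≈ 0.270 g VSS/g BOD₅

The observed yield is Y_obs = Y/(1 + k_d·θ_c) = 0.456 / (1 + 0.0607 × 11.3) = 0.456 / 1.686 = 0.2705 g VSS per g BOD₅ removed.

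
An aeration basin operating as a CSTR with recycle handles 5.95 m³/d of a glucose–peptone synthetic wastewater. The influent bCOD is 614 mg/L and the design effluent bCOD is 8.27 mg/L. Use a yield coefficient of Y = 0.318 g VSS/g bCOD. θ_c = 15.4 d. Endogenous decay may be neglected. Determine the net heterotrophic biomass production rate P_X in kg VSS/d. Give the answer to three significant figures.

P_X ≈ 1.15 kg VSS/d

No decay correction is needed, so Y_obs = Y = 0.318.
ΔS = 614 − 8.27 = 605.7 mg/L, so the substrate removal rate is 5.95 × 605.7/1000 = 3.604 kg bCOD/d.
Biomass produced: P_X = Y_obs·Q·ΔS = 0.3180 × 3.604 ≈ 1.146 kg VSS/d.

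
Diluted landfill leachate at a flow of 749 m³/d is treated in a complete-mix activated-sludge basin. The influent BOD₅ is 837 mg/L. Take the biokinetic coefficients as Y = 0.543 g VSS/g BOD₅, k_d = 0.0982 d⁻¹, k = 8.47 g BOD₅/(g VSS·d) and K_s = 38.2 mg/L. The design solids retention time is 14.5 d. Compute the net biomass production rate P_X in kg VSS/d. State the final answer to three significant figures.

P_X ≈ 140 kg VSS/d

From the Monod/SRT balance for a CMAS, S = K_s·(1+k_d θ_c)/[θ_c·(Y k − k_d) − 1] = 38.2 × (1 + 0.0982 × 14.5) / [14.5 × (0.543 × 8.47 − 0.0982) − 1] = 92.59 / 64.26 = 1.441 mg/L.
The observed yield is Y_obs = Y/(1 + k_d·θ_c) = 0.543 / (1 + 0.0982 × 14.5) = 0.543 / 2.424 = 0.2240 g VSS per g BOD₅ removed.
Q·(S₀ − S) = 749 × (837 − 1.44) × 10⁻³ = 625.8 kg/d removed.
So the net sludge growth is P_X = 0.2240 × 625.8 = 140.2 kg VSS/d.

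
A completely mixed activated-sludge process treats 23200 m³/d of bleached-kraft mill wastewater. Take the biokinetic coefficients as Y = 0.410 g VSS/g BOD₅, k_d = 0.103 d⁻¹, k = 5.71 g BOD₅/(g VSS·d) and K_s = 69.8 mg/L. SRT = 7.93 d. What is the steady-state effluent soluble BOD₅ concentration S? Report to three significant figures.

For a completely mixed reactor with recycle the Lawrence–McCarty relation gives S = K_s·(1 + k_d·θ_c) / [θ_c·(Y·k − k_d) − 1] = 69.8 × (1 + 0.103 × 7.93) / [7.93 × (0.410 × 5.71 − 0.103) − 1] = 126.8 / 16.75 = 7.572 mg/L.

S ≈ 7.57 mg/L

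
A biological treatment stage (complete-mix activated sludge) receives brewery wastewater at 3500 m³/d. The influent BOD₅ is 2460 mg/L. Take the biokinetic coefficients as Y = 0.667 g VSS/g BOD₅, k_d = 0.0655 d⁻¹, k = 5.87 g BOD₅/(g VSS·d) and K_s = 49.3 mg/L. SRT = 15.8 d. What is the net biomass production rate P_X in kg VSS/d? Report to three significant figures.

Effluent substrate depends only on kinetics and SRT: S = K_s(1 + k_d θ_c) / [θ_c(Yk − k_d) − 1] = 49.3 × (1 + 0.0655 × 15.8) / [15.8 × (0.667 × 5.87 − 0.0655) − 1] = 100.3 / 59.83 = 1.677 mg/L.
Correct the yield for decay: Y_obs = Y/(1 + k_d θ_c) = 0.667 / (1 + 0.0655 × 15.8) = 0.667 / 2.035 = 0.3278.
Substrate removed = Q·(S₀ − S) = 3500 m³/d × (2460 − 1.68) g/m³ = 8.6×10^6 g/d = 8604 kg/d.
Biomass produced: P_X = Y_obs·Q·ΔS = 0.3278 × 8604 ≈ 2820 kg VSS/d.

P_X ≈ 2820 kg VSS/d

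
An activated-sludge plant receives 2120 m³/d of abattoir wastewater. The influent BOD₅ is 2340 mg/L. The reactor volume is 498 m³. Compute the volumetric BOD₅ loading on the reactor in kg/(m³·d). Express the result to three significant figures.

Volumetric loading L_v = Q·S₀ / V = 2120 × 2340 g/m³ / 498.0 m³ = 9961 g/(m³·d) = 9.961 kg BOD₅/(m³·d).

L_v ≈ 9.96 kg BOD₅/(m³·d)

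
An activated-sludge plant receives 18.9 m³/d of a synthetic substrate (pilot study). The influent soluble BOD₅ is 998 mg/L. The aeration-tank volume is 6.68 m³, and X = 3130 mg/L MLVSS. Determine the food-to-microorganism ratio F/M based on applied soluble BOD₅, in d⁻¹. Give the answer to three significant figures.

Food-to-microorganism ratio F/M = Q S₀ / (V X) = 18.9 × 998 / (6.680 × 3130) = 0.9021 d⁻¹.

F/M ≈ 0.902 d⁻¹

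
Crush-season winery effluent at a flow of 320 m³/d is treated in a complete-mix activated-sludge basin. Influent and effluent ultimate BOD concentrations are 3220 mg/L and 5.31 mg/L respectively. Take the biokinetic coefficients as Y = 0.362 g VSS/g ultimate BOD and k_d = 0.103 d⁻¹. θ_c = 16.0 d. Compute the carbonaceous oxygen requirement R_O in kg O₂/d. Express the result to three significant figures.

R_O ≈ 829 kg O₂/d

Observed yield with endogenous decay: Y_obs = Y / (1 + k_d·θ_c) = 0.362 / (1 + 0.103 × 16.0) = 0.362 / 2.648 = 0.1367 g VSS/g ultimate BOD.
Substrate removed = Q·(S₀ − S) = 320 m³/d × (3220 − 5.31) g/m³ = 1.03×10^6 g/d = 1029 kg/d.
Biomass synthesised: P_X = Y_obs × 1029 = 140.6 kg VSS/d.
Carbonaceous O₂ demand = substrate oxidised − cell-mass equivalent = 1029 − 1.42 × 140.6 = 829.0 kg O₂/d.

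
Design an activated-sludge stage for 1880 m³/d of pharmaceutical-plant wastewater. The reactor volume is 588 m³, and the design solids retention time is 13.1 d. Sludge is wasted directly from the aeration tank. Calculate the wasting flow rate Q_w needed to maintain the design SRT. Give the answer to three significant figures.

Wasting from the aeration tank: Q_w = V / θ_c = 588.0 / 13.1 = 44.89 m³/d.

Q_w ≈ 44.9 m³/d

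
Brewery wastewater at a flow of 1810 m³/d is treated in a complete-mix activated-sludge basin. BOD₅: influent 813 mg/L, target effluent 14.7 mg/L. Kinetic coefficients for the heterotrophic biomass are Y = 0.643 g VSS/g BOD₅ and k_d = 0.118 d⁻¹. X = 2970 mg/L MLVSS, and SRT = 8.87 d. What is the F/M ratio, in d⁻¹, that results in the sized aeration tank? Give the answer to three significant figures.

F/M ≈ 0.365 d⁻¹

Rearranging the biomass balance for a CMAS with decay, V = Y·Q·ΔS·θ_c / [X·(1+k_d θ_c)] = 0.643 × 1810 × (813 − 14.7) × 8.87 / [2970 × (1 + 0.118 × 8.87)] = 8.24×10^6 / 6079 = 1356 m³.
F/M = applied load / biomass = Q·S₀/(V·X) = 1810 × 813 / (1356 × 2970) = 0.3655 d⁻¹.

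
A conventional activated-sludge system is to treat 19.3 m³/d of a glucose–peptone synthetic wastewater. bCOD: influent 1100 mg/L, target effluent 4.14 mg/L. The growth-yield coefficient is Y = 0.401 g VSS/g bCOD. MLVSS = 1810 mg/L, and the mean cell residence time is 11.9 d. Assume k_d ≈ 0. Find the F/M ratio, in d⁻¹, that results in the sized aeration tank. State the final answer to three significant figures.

F/M ≈ 0.210 d⁻¹

With k_d = 0 the design equation reduces to V = Y Q (S₀−S) θ_c / X = 0.401 × 19.3 × (1100 − 4.14) × 11.9 / 1810 = 55.76 m³.
Food-to-microorganism ratio F/M = Q S₀ / (V X) = 19.3 × 1100 / (55.76 × 1810) = 0.2104 d⁻¹.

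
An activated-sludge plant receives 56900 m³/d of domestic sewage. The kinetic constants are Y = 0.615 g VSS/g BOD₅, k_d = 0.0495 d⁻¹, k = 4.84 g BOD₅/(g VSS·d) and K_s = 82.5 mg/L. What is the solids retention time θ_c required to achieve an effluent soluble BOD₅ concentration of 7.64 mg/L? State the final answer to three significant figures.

θ_c ≈ 4.93 d

From 1/θ_c = Y·k·S/(K_s + S) − k_d: Y·k·S/(K_s+S) = 0.615 × 4.84 × 7.64 / (82.5 + 7.64) = 0.2523 d⁻¹.
θ_c = 1/(μ − k_d) = 1/(0.2523 − 0.0495) = 1/0.2028 = 4.931 d.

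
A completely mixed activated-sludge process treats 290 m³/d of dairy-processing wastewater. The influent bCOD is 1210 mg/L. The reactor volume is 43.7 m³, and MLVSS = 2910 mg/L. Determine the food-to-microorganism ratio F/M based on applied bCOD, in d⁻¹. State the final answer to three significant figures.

F/M ≈ 2.76 d⁻¹

F/M = applied load / biomass = Q·S₀/(V·X) = 290 × 1210 / (43.70 × 2910) = 2.759 d⁻¹.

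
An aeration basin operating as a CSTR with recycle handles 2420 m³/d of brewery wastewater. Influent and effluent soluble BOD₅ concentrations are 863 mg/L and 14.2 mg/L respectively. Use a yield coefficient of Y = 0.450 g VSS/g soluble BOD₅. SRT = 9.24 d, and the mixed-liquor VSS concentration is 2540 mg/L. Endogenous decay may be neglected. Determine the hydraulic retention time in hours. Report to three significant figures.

V·X = Y·Q·ΔS·θ_c gives V = 0.450 × 2420 × (863 − 14.2) × 9.24 / 2540 = 3363 m³.
Hydraulic retention time τ = V/Q = 3363 / 2420 = 1.389 d = 33.35 h.

τ ≈ 33.3 h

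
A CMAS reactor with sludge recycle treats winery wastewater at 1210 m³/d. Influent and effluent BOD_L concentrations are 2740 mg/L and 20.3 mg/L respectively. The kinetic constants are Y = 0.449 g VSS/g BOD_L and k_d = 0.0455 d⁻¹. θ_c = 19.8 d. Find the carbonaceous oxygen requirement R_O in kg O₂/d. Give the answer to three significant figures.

R_O ≈ 2190 kg O₂/d

Correct the yield for decay: Y_obs = Y/(1 + k_d θ_c) = 0.449 / (1 + 0.0455 × 19.8) = 0.449 / 1.901 = 0.2362.
Mass of BOD_L removed per day: Q(S₀ − S) = 1210 × 2720 g/m³ = 3291 kg/d.
Biomass synthesised: P_X = Y_obs × 3291 = 777.3 kg VSS/d.
R_O = Q·ΔS − 1.42 P_X = 3291 − 1104 = 2187 kg O₂/d.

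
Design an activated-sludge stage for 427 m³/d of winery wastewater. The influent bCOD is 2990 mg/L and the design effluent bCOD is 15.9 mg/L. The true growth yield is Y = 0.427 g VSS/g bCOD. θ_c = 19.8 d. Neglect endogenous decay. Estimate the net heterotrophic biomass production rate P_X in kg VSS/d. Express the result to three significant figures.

No decay correction is needed, so Y_obs = Y = 0.427.
Mass of bCOD removed per day: Q(S₀ − S) = 427 × 2974 g/m³ = 1270 kg/d.
So the net sludge growth is P_X = 0.4270 × 1270 = 542.3 kg VSS/d.

P_X ≈ 542 kg VSS/d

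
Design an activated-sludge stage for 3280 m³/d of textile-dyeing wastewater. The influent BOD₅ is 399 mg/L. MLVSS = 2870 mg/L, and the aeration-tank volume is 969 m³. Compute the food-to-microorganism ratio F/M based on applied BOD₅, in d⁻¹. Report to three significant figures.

F/M ≈ 0.471 d⁻¹

F/M = Q·S₀ / (V·X) = 3280 × 399 / (969.0 × 2870) = 0.4706 g BOD₅·(g VSS·d)⁻¹.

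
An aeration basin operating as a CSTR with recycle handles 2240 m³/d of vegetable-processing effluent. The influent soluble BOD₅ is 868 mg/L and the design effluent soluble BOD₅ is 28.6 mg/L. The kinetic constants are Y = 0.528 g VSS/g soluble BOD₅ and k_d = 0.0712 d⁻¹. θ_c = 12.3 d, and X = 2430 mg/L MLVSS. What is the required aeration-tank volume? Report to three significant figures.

V ≈ 2680 m³

Steady-state biomass mass balance: V·X·(1 + k_d·θ_c) = Y·Q·(S₀ − S)·θ_c, so V = 0.528 × 2240 × (868 − 28.6) × 12.3 / [2430 × (1 + 0.0712 × 12.3)] = 1.22×10^7 / 4558 = 2679 m³.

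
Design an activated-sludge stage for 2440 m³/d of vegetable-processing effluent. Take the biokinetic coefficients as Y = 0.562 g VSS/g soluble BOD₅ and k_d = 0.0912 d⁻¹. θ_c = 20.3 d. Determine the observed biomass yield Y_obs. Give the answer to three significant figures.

Y_obs ≈ 0.197 g VSS/g soluble BOD₅

The observed yield is Y_obs = Y/(1 + k_d·θ_c) = 0.562 / (1 + 0.0912 × 20.3) = 0.562 / 2.851 = 0.1971 g VSS per g soluble BOD₅ removed.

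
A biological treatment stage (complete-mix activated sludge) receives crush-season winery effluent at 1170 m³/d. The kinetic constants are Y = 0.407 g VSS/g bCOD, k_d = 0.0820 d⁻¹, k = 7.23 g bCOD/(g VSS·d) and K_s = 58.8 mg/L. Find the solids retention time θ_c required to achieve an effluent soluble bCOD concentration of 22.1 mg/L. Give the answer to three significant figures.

θ_c ≈ 1.39 d

Specific growth rate at S = 22.1 mg/L: μ = YkS/(K_s+S) = 0.407·7.23·22.1/(58.8+22.1) = 0.8039 d⁻¹.
θ_c = 1/(μ − k_d) = 1/(0.8039 − 0.0820) = 1/0.7219 = 1.385 d.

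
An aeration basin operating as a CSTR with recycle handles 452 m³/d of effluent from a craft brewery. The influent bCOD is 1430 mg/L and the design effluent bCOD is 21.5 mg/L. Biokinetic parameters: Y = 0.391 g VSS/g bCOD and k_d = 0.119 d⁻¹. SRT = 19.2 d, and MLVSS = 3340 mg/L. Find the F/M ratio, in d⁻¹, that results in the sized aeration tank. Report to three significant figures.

F/M ≈ 0.444 d⁻¹

Steady-state biomass mass balance: V·X·(1 + k_d·θ_c) = Y·Q·(S₀ − S)·θ_c, so V = 0.391 × 452 × (1430 − 21.5) × 19.2 / [3340 × (1 + 0.119 × 19.2)] = 4.78×10^6 / 10971 = 435.6 m³.
Food-to-microorganism ratio F/M = Q S₀ / (V X) = 452 × 1430 / (435.6 × 3340) = 0.4442 d⁻¹.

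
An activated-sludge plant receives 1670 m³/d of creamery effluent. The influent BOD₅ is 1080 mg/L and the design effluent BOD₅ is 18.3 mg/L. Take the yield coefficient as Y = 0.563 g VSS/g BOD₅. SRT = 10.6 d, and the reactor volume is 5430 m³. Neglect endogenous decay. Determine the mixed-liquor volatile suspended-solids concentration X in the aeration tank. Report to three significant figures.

X ≈ 1950 mg/L

X = Y·Q·ΔS·θ_c / V = 0.563 × 1670 × (1080 − 18.3) × 10.6 / 5430 = 1949 mg/L.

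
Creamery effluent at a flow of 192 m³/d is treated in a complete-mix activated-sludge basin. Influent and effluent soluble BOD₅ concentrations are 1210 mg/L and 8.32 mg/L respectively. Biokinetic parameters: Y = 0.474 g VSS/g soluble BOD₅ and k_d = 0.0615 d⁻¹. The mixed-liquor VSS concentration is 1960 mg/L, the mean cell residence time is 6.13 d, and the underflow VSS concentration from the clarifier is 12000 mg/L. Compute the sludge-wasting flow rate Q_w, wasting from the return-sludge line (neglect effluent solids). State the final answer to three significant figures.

Rearranging the biomass balance for a CMAS with decay, V = Y·Q·ΔS·θ_c / [X·(1+k_d θ_c)] = 0.474 × 192 × (1210 − 8.32) × 6.13 / [1960 × (1 + 0.0615 × 6.13)] = 6.7×10^5 / 2699 = 248.4 m³.
θ_c = V·X/(Q_w·X_r) when wasting from the recycle, so Q_w = V·X/(θ_c·X_r) = 248.4 × 1960 / (6.13 × 12000) = 6.618 m³/d.

Q_w ≈ 6.62 m³/d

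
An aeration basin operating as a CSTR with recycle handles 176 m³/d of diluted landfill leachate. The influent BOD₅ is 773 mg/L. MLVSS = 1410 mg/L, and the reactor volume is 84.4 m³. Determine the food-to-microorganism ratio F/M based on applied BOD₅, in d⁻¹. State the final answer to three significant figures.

Food-to-microorganism ratio F/M = Q S₀ / (V X) = 176 × 773 / (84.40 × 1410) = 1.143 d⁻¹.

F/M ≈ 1.14 d⁻¹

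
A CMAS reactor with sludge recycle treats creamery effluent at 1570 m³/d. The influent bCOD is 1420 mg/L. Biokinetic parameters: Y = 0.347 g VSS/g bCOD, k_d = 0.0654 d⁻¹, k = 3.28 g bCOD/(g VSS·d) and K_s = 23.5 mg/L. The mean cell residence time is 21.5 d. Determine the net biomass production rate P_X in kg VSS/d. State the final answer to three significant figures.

Effluent substrate depends only on kinetics and SRT: S = K_s(1 + k_d θ_c) / [θ_c(Yk − k_d) − 1] = 23.5 × (1 + 0.0654 × 21.5) / [21.5 × (0.347 × 3.28 − 0.0654) − 1] = 56.54 / 22.06 = 2.563 mg/L.
The observed yield is Y_obs = Y/(1 + k_d·θ_c) = 0.347 / (1 + 0.0654 × 21.5) = 0.347 / 2.406 = 0.1442 g VSS per g bCOD removed.
Mass of bCOD removed per day: Q(S₀ − S) = 1570 × 1417 g/m³ = 2225 kg/d.
So the net sludge growth is P_X = 0.1442 × 2225 = 320.9 kg VSS/d.

P_X ≈ 321 kg VSS/d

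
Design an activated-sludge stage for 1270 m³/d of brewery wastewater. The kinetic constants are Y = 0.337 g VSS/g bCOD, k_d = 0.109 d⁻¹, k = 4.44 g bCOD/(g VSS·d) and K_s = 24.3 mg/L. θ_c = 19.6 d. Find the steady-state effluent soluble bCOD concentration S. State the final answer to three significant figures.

From the Monod/SRT balance for a CMAS, S = K_s·(1+k_d θ_c)/[θ_c·(Y k − k_d) − 1] = 24.3 × (1 + 0.109 × 19.6) / [19.6 × (0.337 × 4.44 − 0.109) − 1] = 76.21 / 26.19 = 2.910 mg/L.

S ≈ 2.91 mg/L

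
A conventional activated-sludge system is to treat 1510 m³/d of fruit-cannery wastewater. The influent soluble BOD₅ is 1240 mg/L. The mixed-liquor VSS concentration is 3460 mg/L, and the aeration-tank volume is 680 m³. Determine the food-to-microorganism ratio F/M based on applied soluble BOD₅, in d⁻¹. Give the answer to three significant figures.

F/M ≈ 0.796 d⁻¹

F/M = applied load / biomass = Q·S₀/(V·X) = 1510 × 1240 / (680.0 × 3460) = 0.7958 d⁻¹.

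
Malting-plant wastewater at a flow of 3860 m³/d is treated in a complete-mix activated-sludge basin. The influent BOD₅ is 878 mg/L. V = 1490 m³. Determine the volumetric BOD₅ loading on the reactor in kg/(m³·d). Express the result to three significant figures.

Volumetric loading L_v = Q·S₀ / V = 3860 × 878 g/m³ / 1490 m³ = 2275 g/(m³·d) = 2.275 kg BOD₅/(m³·d).

L_v ≈ 2.27 kg BOD₅/(m³·d)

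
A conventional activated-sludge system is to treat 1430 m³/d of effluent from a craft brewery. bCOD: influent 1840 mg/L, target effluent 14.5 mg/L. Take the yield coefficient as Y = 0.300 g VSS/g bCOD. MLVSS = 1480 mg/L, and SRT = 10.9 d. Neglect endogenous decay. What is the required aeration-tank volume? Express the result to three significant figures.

Biomass mass balance (decay neglected): V·X = Y·Q·(S₀ − S)·θ_c, so V = 0.300 × 1430 × (1840 − 14.5) × 10.9 / 1480 = 5768 m³.

V ≈ 5770 m³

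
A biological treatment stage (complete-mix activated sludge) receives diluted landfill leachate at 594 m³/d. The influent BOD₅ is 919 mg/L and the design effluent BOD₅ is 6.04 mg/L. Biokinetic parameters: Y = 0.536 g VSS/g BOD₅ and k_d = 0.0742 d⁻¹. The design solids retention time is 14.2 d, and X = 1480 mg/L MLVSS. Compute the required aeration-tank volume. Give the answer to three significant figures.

From the SRT design equation V = Y Q (S₀−S) θ_c / [X (1 + k_d θ_c)] = 0.536 × 594 × (919 − 6.04) × 14.2 / [1480 × (1 + 0.0742 × 14.2)] = 4.13×10^6 / 3039 = 1358 m³.

V ≈ 1360 m³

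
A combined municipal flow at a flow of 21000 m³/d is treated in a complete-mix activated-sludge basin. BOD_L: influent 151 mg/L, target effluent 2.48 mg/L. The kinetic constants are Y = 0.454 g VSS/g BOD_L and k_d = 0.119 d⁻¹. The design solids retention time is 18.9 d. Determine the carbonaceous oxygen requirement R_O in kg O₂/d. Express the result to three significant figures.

Y_obs = Y / (1 + k_d θ_c) = 0.454 / (1 + 0.119 × 18.9) = 0.454 / 3.249 = 0.1397.
Q·(S₀ − S) = 21000 × (151 − 2.48) × 10⁻³ = 3119 kg/d removed.
Biomass synthesised: P_X = Y_obs × 3119 = 435.8 kg VSS/d.
R_O = Q·ΔS − 1.42 P_X = 3119 − 618.8 = 2500 kg O₂/d.

R_O ≈ 2500 kg O₂/d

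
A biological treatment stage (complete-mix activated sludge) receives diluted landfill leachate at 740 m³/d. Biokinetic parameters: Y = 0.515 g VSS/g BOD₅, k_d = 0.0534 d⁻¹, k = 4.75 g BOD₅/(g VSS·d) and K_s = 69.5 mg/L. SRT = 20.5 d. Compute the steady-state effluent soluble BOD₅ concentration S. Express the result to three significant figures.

Effluent substrate depends only on kinetics and SRT: S = K_s(1 + k_d θ_c) / [θ_c(Yk − k_d) − 1] = 69.5 × (1 + 0.0534 × 20.5) / [20.5 × (0.515 × 4.75 − 0.0534) − 1] = 145.6 / 48.05 = 3.030 mg/L.

S ≈ 3.03 mg/L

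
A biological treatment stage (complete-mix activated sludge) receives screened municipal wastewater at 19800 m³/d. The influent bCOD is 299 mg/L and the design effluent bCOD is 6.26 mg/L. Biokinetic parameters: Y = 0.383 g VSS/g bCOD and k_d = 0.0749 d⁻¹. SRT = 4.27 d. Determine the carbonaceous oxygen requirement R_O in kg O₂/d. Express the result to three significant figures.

R_O ≈ 3410 kg O₂/d

Correct the yield for decay: Y_obs = Y/(1 + k_d θ_c) = 0.383 / (1 + 0.0749 × 4.27) = 0.383 / 1.320 = 0.2902.
Q·(S₀ − S) = 19800 × (299 − 6.26) × 10⁻³ = 5796 kg/d removed.
Net sludge production P_X = 0.2902 × 5796 = 1682 kg VSS/d.
R_O = Q·ΔS − 1.42 P_X = 5796 − 2388 = 3408 kg O₂/d.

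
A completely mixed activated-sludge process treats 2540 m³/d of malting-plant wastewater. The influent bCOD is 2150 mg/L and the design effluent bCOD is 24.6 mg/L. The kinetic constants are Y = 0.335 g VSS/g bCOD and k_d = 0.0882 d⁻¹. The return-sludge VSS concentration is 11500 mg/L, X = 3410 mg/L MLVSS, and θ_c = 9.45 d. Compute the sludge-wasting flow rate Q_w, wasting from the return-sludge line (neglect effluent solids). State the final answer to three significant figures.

Rearranging the biomass balance for a CMAS with decay, V = Y·Q·ΔS·θ_c / [X·(1+k_d θ_c)] = 0.335 × 2540 × (2150 − 24.6) × 9.45 / [3410 × (1 + 0.0882 × 9.45)] = 1.71×10^7 / 6252 = 2733 m³.
Q_w = (V·X)/(θ_c X_r) = 2733 × 3410 / (9.45 × 11500) = 85.77 m³/d.

Q_w ≈ 85.8 m³/d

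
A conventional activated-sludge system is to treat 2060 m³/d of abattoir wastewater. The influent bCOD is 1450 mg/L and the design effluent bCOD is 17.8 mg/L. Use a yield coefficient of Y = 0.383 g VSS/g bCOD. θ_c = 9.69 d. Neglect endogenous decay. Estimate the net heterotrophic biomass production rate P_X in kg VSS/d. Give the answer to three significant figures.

With endogenous decay neglected, the observed yield equals the true yield: Y_obs = Y = 0.383 g VSS/g bCOD.
ΔS = 1450 − 17.8 = 1432 mg/L, so the substrate removal rate is 2060 × 1432/1000 = 2950 kg bCOD/d.
P_X = Y_obs · Q(S₀ − S) = 0.3830 × 2950 = 1130 kg VSS/d.

P_X ≈ 1130 kg VSS/d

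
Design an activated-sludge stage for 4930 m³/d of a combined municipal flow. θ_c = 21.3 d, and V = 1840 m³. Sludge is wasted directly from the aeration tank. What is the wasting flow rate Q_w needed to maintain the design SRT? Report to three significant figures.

Q_w ≈ 86.4 m³/d

For wasting at MLVSS concentration, Q_w = V/θ_c = 1840/21.3 = 86.38 m³/d.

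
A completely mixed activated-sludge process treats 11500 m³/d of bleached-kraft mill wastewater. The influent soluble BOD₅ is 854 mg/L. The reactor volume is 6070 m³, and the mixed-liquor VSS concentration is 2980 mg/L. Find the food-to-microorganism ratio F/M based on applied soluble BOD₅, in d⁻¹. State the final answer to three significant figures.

F/M = applied load / biomass = Q·S₀/(V·X) = 11500 × 854 / (6070 × 2980) = 0.5429 d⁻¹.

F/M ≈ 0.543 d⁻¹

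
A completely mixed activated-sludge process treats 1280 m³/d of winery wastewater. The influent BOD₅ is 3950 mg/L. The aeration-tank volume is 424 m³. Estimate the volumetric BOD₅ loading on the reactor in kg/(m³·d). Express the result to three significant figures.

L_v ≈ 11.9 kg BOD₅/(m³·d)

Volumetric loading L_v = Q·S₀ / V = 1280 × 3950 g/m³ / 424.0 m³ = 11925 g/(m³·d) = 11.92 kg BOD₅/(m³·d).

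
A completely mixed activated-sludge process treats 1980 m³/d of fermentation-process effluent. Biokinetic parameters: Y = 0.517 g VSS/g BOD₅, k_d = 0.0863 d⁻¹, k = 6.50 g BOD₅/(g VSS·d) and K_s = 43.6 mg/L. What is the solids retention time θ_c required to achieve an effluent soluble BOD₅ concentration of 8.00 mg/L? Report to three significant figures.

θ_c ≈ 2.30 d

From 1/θ_c = Y·k·S/(K_s + S) − k_d: Y·k·S/(K_s+S) = 0.517 × 6.50 × 8.00 / (43.6 + 8.00) = 0.5210 d⁻¹.
θ_c = 1/(μ − k_d) = 1/(0.5210 − 0.0863) = 1/0.4347 = 2.300 d.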